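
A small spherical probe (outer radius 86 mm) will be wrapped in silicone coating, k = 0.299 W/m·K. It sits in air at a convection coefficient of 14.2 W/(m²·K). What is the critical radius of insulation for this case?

r_cr ≈ 42.1 mm

For a sphere r_cr = 2k/h = 2×0.299/14.2
r_cr = 42.1 mm; since the bare radius (86 mm) is above r_cr, any added insulation will reduce heat loss.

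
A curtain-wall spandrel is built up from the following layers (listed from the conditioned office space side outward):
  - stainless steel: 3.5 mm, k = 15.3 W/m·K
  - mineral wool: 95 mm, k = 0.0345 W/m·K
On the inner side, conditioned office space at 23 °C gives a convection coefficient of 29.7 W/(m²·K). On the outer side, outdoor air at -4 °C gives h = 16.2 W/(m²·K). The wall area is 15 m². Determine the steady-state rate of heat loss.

Q ≈ 142 W

Model the wall as resistances in series:
R_inner film = 1/(h_i·A) = 1/(29.7×15) = 0.002245 K/W
R_stainless steel = L/(kA) = 0.0035/(15.3×15) = 1.525×10^-5 K/W
R_mineral wool = L/(kA) = 0.095/(0.0345×15) = 0.1836 K/W
R_outer film = 1/(h_o·A) = 1/(16.2×15) = 0.004115 K/W
R_total = 0.19 K/W
Q = ΔT / R_total = 27 / 0.19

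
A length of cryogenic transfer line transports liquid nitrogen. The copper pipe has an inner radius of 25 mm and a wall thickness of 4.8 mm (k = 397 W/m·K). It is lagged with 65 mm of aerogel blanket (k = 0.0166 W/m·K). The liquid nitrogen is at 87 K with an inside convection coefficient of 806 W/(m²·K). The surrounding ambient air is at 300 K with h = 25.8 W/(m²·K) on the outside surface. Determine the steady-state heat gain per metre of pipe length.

q′ ≈ 19.1 W/m

Radial resistances (cylindrical: R_cond = ln(r_o/r_i)/(2πkL), R_conv = 1/(h·2πrL)):
R_inner film = 1/(h_i·2πr₁L) = 1/(806×2π×0.025×1) = 0.007899 K/W
R_copper pipe wall = ln(29.8/25)/(2π×397×1) = 7.041×10^-5 K/W
R_aerogel blanket = ln(94.8/29.8)/(2π×0.0166×1) = 11.1 K/W
R_outer film = 1/(h_o·2πr_oL) = 1/(25.8×2π×0.0948×1) = 0.06507 K/W
R_total = 11.17 K/W
Q = ΔT/R_total = 213/11.17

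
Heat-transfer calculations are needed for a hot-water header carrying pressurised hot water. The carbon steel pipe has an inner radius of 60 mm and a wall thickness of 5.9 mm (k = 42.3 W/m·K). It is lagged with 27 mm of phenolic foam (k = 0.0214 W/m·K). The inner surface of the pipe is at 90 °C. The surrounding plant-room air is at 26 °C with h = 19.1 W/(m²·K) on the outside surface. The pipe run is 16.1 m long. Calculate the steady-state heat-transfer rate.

Radial resistances (cylindrical: R_cond = ln(r_o/r_i)/(2πkL), R_conv = 1/(h·2πrL)):
R_carbon steel pipe wall = ln(65.9/60)/(2π×42.3×16.1) = 2.192×10^-5 K/W
R_phenolic foam = ln(92.9/65.9)/(2π×0.0214×16.1) = 0.1586 K/W
R_outer film = 1/(h_o·2πr_oL) = 1/(19.1×2π×0.0929×16.1) = 0.005571 K/W
R_total = 0.1642 K/W
Q = ΔT/R_total = 64/0.1642

Q ≈ 390 W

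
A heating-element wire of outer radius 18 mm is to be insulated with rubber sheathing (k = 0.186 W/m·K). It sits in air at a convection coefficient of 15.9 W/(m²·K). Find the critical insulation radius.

r_cr ≈ 11.7 mm

For a cylinder r_cr = k/h = 0.186/15.9
r_cr = 11.7 mm; since the bare radius (18 mm) is above r_cr, any added insulation will reduce heat loss.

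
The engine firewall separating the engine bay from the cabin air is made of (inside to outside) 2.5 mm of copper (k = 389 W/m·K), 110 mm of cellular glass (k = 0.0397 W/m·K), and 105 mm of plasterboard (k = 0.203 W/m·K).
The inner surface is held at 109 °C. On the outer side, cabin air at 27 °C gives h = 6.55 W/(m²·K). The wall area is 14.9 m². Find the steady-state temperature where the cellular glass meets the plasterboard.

T ≈ 43 °C

Model the wall as resistances in series:
R_copper = L/(kA) = 0.0025/(389×14.9) = 4.313×10^-7 K/W
R_cellular glass = L/(kA) = 0.11/(0.0397×14.9) = 0.186 K/W
R_plasterboard = L/(kA) = 0.105/(0.203×14.9) = 0.03471 K/W
R_outer film = 1/(h_o·A) = 1/(6.55×14.9) = 0.01025 K/W
R_total = 0.2309 K/W;  Q = ΔT/R_total = 82/0.2309 = 355.1 W
T_interface = T_inner − Q·ΣR(inner→interface) = 109 − 355×0.186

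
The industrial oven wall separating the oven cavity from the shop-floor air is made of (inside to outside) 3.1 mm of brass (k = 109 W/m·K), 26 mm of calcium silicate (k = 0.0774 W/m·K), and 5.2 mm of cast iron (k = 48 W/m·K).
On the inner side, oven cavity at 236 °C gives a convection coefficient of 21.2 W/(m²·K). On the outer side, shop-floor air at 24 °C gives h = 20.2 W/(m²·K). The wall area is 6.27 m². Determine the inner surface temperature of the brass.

T ≈ 213 °C

Model the wall as resistances in series:
R_inner film = 1/(h_i·A) = 1/(21.2×6.27) = 0.007523 K/W
R_brass = L/(kA) = 0.0031/(109×6.27) = 4.536×10^-6 K/W
R_calcium silicate = L/(kA) = 0.026/(0.0774×6.27) = 0.05358 K/W
R_cast iron = L/(kA) = 0.0052/(48×6.27) = 1.728×10^-5 K/W
R_outer film = 1/(h_o·A) = 1/(20.2×6.27) = 0.007896 K/W
R_total = 0.06902 K/W;  Q = ΔT/R_total = 212/0.06902 = 3072 W
T_interface = T_inner − Q·ΣR(inner→interface) = 236 − 3070×0.007523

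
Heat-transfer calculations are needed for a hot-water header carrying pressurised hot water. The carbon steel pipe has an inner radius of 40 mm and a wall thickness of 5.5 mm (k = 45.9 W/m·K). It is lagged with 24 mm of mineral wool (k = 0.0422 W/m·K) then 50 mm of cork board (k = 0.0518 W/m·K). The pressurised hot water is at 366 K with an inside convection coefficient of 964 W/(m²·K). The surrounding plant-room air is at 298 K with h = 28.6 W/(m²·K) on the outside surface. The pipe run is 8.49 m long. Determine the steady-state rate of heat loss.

Q ≈ 174 W

Treating each annulus and film as a series resistance:
R_inner film = 1/(h_i·2πr₁L) = 1/(964×2π×0.04×8.49) = 4.862×10^-4 K/W
R_carbon steel pipe wall = ln(45.5/40)/(2π×45.9×8.49) = 5.262×10^-5 K/W
R_mineral wool = ln(69.5/45.5)/(2π×0.0422×8.49) = 0.1882 K/W
R_cork board = ln(119.5/69.5)/(2π×0.0518×8.49) = 0.1961 K/W
R_outer film = 1/(h_o·2πr_oL) = 1/(28.6×2π×0.1195×8.49) = 0.005485 K/W
R_total = 0.3903 K/W
Q = ΔT/R_total = 68/0.3903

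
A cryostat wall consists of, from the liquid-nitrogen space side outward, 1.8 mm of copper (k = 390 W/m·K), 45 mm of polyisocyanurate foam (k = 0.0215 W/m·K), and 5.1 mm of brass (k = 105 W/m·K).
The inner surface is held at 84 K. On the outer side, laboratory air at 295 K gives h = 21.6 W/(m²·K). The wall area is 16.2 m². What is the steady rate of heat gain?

Q ≈ 1600 W

Treating each layer as a thermal resistance in series:
R_copper = L/(kA) = 0.0018/(390×16.2) = 2.849×10^-7 K/W
R_polyisocyanurate foam = L/(kA) = 0.045/(0.0215×16.2) = 0.1292 K/W
R_brass = L/(kA) = 0.0051/(105×16.2) = 2.998×10^-6 K/W
R_outer film = 1/(h_o·A) = 1/(21.6×16.2) = 0.002858 K/W
R_total = 0.1321 K/W
Q = ΔT / R_total = 211 / 0.1321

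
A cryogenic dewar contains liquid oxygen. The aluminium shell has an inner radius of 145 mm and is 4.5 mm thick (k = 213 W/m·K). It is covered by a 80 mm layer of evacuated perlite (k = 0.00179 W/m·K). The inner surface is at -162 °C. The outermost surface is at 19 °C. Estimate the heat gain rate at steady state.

Q ≈ 1.75 W

For a spherical shell R = (1/r₁ − 1/r₂)/(4πk); film R = 1/(h·4πr²). In series:
R_aluminium shell = (1/0.145 − 1/0.1495)/(4π×213) = 7.756×10^-5 K/W
R_evacuated perlite = (1/0.1495 − 1/0.2295)/(4π×0.00179) = 103.7 K/W
R_total = 103.7 K/W
Q = ΔT/R_total = 181/103.7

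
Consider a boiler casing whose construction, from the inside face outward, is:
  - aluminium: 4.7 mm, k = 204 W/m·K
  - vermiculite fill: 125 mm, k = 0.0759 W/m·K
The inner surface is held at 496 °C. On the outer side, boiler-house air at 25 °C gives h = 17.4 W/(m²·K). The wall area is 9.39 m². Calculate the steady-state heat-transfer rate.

Q ≈ 2590 W

Series thermal resistances:
R_aluminium = L/(kA) = 0.0047/(204×9.39) = 2.454×10^-6 K/W
R_vermiculite fill = L/(kA) = 0.125/(0.0759×9.39) = 0.1754 K/W
R_outer film = 1/(h_o·A) = 1/(17.4×9.39) = 0.00612 K/W
R_total = 0.1815 K/W
Q = ΔT / R_total = 471 / 0.1815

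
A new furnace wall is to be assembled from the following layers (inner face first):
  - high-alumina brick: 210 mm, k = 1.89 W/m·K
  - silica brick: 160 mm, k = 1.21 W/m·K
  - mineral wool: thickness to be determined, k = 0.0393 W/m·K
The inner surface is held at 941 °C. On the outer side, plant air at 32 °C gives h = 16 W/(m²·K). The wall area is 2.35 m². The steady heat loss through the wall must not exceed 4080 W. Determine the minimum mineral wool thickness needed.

Series thermal resistances:
R_high-alumina brick = L/(kA) = 0.21/(1.89×2.35) = 0.04728 K/W
R_silica brick = L/(kA) = 0.16/(1.21×2.35) = 0.05627 K/W
R_outer film = 1/(h_o·A) = 1/(16×2.35) = 0.0266 K/W
Sum of the known resistances R_other = 0.1301 K/W
Required total resistance R_tot = ΔT/Q_allow = 909/4080 = 0.2228 K/W
R_mineral wool = R_tot − R_other = 0.09265 K/W
L = R·k·A = 0.09265×0.0393×2.35

L ≈ 8.56 mm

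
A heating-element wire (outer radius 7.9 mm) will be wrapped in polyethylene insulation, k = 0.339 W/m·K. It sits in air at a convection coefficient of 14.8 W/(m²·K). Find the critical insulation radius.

For a cylinder r_cr = k/h = 0.339/14.8
r_cr = 22.9 mm; since the bare radius (7.9 mm) is below r_cr, adding a thin layer of insulation will *increase* heat loss.

r_cr ≈ 22.9 mm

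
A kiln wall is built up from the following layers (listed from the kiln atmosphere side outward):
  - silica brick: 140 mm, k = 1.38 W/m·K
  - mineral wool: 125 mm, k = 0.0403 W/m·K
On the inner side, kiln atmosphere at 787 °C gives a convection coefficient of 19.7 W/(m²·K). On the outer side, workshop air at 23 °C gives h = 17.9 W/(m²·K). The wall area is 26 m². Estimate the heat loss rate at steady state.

Q ≈ 6000 W

Model the wall as resistances in series:
R_inner film = 1/(h_i·A) = 1/(19.7×26) = 0.001952 K/W
R_silica brick = L/(kA) = 0.14/(1.38×26) = 0.003902 K/W
R_mineral wool = L/(kA) = 0.125/(0.0403×26) = 0.1193 K/W
R_outer film = 1/(h_o·A) = 1/(17.9×26) = 0.002149 K/W
R_total = 0.1273 K/W
Q = ΔT / R_total = 764 / 0.1273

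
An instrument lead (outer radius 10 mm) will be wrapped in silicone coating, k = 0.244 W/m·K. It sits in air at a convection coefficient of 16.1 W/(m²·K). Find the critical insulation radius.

For a cylinder r_cr = k/h = 0.244/16.1
r_cr = 15.2 mm; since the bare radius (10 mm) is below r_cr, adding a thin layer of insulation will *increase* heat loss.

r_cr ≈ 15.2 mm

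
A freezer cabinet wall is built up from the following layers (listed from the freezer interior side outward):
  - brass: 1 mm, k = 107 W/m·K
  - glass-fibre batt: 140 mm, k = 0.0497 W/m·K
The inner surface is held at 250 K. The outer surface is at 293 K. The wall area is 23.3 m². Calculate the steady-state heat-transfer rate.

Q ≈ 356 W

Thermal resistances in series:
R_brass = L/(kA) = 0.001/(107×23.3) = 4.011×10^-7 K/W
R_glass-fibre batt = L/(kA) = 0.14/(0.0497×23.3) = 0.1209 K/W
R_total = 0.1209 K/W
Q = ΔT / R_total = 43 / 0.1209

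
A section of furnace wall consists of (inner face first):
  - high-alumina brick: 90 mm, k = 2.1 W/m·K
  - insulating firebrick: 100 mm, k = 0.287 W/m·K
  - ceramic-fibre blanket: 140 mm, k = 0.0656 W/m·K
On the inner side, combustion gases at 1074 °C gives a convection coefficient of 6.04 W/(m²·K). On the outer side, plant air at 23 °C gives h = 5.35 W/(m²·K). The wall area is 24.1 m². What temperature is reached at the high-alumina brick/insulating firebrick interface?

Thermal resistances in series:
R_inner film = 1/(h_i·A) = 1/(6.04×24.1) = 0.00687 K/W
R_high-alumina brick = L/(kA) = 0.09/(2.1×24.1) = 0.001778 K/W
R_insulating firebrick = L/(kA) = 0.1/(0.287×24.1) = 0.01446 K/W
R_ceramic-fibre blanket = L/(kA) = 0.14/(0.0656×24.1) = 0.08855 K/W
R_outer film = 1/(h_o·A) = 1/(5.35×24.1) = 0.007756 K/W
R_total = 0.1194 K/W;  Q = ΔT/R_total = 1051/0.1194 = 8801 W
T_interface = T_inner − Q·ΣR(inner→interface) = 1074 − 8800×0.008648

T ≈ 998 °C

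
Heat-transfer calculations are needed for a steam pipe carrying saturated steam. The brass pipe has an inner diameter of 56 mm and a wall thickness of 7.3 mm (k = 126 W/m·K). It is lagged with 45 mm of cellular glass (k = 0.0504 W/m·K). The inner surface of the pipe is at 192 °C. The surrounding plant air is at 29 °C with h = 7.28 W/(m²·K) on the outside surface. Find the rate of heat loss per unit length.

q′ ≈ 56.8 W/m

Treating each annulus and film as a series resistance:
R_brass pipe wall = ln(35.3/28)/(2π×126×1) = 2.926×10^-4 K/W
R_cellular glass = ln(80.3/35.3)/(2π×0.0504×1) = 2.595 K/W
R_outer film = 1/(h_o·2πr_oL) = 1/(7.28×2π×0.0803×1) = 0.2723 K/W
R_total = 2.868 K/W
Q = ΔT/R_total = 163/2.868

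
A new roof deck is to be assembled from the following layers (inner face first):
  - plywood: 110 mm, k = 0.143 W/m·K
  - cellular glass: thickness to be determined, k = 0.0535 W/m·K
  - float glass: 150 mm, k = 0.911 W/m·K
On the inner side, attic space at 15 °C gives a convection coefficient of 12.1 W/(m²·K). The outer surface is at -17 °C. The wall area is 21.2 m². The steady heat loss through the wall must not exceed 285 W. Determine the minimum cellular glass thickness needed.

L ≈ 73 mm

Using the resistance-network approach (series):
R_inner film = 1/(h_i·A) = 1/(12.1×21.2) = 0.003898 K/W
R_plywood = L/(kA) = 0.11/(0.143×21.2) = 0.03628 K/W
R_float glass = L/(kA) = 0.15/(0.911×21.2) = 0.007767 K/W
Sum of the known resistances R_other = 0.04795 K/W
Required total resistance R_tot = ΔT/Q_allow = 32/285 = 0.1123 K/W
R_cellular glass = R_tot − R_other = 0.06433 K/W
L = R·k·A = 0.06433×0.0535×21.2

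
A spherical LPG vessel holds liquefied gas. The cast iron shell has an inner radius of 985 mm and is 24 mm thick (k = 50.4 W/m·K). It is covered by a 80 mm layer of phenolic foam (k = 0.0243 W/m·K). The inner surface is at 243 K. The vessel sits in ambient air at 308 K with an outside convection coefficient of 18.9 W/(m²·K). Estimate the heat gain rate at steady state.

Each spherical layer contributes R = (1/r_i − 1/r_o)/(4πk):
R_cast iron shell = (1/0.985 − 1/1.009)/(4π×50.4) = 3.813×10^-5 K/W
R_phenolic foam = (1/1.009 − 1/1.089)/(4π×0.0243) = 0.2384 K/W
R_outer film = 1/(h·4πr_o²) = 1/(18.9×4π×1.089²) = 0.00355 K/W
R_total = 0.242 K/W
Q = ΔT/R_total = 65/0.242

Q ≈ 269 W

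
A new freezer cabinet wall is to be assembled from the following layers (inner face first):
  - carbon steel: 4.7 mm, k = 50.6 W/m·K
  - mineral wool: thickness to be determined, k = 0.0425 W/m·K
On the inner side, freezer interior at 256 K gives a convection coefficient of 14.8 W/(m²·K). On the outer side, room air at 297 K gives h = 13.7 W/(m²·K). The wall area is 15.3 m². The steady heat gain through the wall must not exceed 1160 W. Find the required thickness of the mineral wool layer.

Series thermal resistances:
R_inner film = 1/(h_i·A) = 1/(14.8×15.3) = 0.004416 K/W
R_carbon steel = L/(kA) = 0.0047/(50.6×15.3) = 6.071×10^-6 K/W
R_outer film = 1/(h_o·A) = 1/(13.7×15.3) = 0.004771 K/W
Sum of the known resistances R_other = 0.009193 K/W
Required total resistance R_tot = ΔT/Q_allow = 41/1160 = 0.03534 K/W
R_mineral wool = R_tot − R_other = 0.02615 K/W
L = R·k·A = 0.02615×0.0425×15.3

L ≈ 17 mm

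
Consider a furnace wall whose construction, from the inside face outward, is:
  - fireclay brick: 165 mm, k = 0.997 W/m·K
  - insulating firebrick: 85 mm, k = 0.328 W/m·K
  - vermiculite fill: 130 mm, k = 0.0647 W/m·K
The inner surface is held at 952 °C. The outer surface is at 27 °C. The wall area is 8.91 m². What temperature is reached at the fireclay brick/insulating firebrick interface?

T ≈ 889 °C

Using the resistance-network approach (series):
R_fireclay brick = L/(kA) = 0.165/(0.997×8.91) = 0.01857 K/W
R_insulating firebrick = L/(kA) = 0.085/(0.328×8.91) = 0.02908 K/W
R_vermiculite fill = L/(kA) = 0.13/(0.0647×8.91) = 0.2255 K/W
R_total = 0.2732 K/W;  Q = ΔT/R_total = 925/0.2732 = 3386 W
T_interface = T_inner − Q·ΣR(inner→interface) = 952 − 3390×0.01857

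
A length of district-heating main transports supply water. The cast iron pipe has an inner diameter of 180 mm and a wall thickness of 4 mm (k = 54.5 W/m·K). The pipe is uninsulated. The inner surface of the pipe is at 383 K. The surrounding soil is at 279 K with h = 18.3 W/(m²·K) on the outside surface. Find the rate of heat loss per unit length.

q′ ≈ 1120 W/m

Cylindrical conduction, so R = ln(r₂/r₁)/(2πkL) per layer, in series:
R_cast iron pipe wall = ln(94/90)/(2π×54.5×1) = 1.27×10^-4 K/W
R_outer film = 1/(h_o·2πr_oL) = 1/(18.3×2π×0.094×1) = 0.09252 K/W
R_total = 0.09265 K/W
Q = ΔT/R_total = 104/0.09265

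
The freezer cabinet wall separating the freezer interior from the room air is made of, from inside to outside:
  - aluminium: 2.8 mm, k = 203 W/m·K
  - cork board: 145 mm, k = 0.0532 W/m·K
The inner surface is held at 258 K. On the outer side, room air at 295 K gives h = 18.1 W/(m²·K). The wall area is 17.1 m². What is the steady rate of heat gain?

Thermal resistances in series:
R_aluminium = L/(kA) = 0.0028/(203×17.1) = 8.066×10^-7 K/W
R_cork board = L/(kA) = 0.145/(0.0532×17.1) = 0.1594 K/W
R_outer film = 1/(h_o·A) = 1/(18.1×17.1) = 0.003231 K/W
R_total = 0.1626 K/W
Q = ΔT / R_total = 37 / 0.1626

Q ≈ 228 W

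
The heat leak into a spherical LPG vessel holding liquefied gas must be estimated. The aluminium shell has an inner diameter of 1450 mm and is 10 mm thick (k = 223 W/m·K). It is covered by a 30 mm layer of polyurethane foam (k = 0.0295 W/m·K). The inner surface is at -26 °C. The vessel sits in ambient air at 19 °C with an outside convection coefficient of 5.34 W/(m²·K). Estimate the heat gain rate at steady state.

Q ≈ 266 W

Spherical conduction: R = (1/r_in − 1/r_out)/(4πk) per layer; series-sum.
R_aluminium shell = (1/0.725 − 1/0.735)/(4π×223) = 6.697×10^-6 K/W
R_polyurethane foam = (1/0.735 − 1/0.765)/(4π×0.0295) = 0.1439 K/W
R_outer film = 1/(h·4πr_o²) = 1/(5.34×4π×0.765²) = 0.02546 K/W
R_total = 0.1694 K/W
Q = ΔT/R_total = 45/0.1694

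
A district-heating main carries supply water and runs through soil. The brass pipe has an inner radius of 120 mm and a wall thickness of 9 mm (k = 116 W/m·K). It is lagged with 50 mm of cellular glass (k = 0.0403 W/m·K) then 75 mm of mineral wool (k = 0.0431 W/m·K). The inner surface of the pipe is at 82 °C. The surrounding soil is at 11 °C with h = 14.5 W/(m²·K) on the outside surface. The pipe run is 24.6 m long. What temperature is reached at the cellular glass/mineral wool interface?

T ≈ 47.1 °C

Per-layer cylindrical resistances, series-summed:
R_brass pipe wall = ln(129/120)/(2π×116×24.6) = 4.034×10^-6 K/W
R_cellular glass = ln(179/129)/(2π×0.0403×24.6) = 0.05259 K/W
R_mineral wool = ln(254/179)/(2π×0.0431×24.6) = 0.05253 K/W
R_outer film = 1/(h_o·2πr_oL) = 1/(14.5×2π×0.254×24.6) = 0.001757 K/W
R_total = 0.1069 K/W
Q = ΔT/R_total = 71/0.1069
Q = 664 W
T_interface = T_inner − Q·ΣR(inner→interface) = 82 − 664×0.05259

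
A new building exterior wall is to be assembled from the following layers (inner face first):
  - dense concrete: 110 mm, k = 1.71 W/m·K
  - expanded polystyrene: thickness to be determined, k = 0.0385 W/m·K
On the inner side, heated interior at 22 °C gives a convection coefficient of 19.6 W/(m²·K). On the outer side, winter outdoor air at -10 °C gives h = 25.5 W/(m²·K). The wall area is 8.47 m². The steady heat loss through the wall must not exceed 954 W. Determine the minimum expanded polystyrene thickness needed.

L ≈ 4.99 mm

Series thermal resistances:
R_inner film = 1/(h_i·A) = 1/(19.6×8.47) = 0.006024 K/W
R_dense concrete = L/(kA) = 0.11/(1.71×8.47) = 0.007595 K/W
R_outer film = 1/(h_o·A) = 1/(25.5×8.47) = 0.00463 K/W
Sum of the known resistances R_other = 0.01825 K/W
Required total resistance R_tot = ΔT/Q_allow = 32/954 = 0.03354 K/W
R_expanded polystyrene = R_tot − R_other = 0.01529 K/W
L = R·k·A = 0.01529×0.0385×8.47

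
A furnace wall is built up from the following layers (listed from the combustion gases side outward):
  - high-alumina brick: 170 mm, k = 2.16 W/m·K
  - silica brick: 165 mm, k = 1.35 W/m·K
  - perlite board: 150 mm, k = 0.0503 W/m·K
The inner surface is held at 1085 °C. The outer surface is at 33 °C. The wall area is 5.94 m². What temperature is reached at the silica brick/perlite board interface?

Using the resistance-network approach (series):
R_high-alumina brick = L/(kA) = 0.17/(2.16×5.94) = 0.01325 K/W
R_silica brick = L/(kA) = 0.165/(1.35×5.94) = 0.02058 K/W
R_perlite board = L/(kA) = 0.15/(0.0503×5.94) = 0.502 K/W
R_total = 0.5359 K/W;  Q = ΔT/R_total = 1052/0.5359 = 1963 W
T_interface = T_inner − Q·ΣR(inner→interface) = 1085 − 1960×0.03383

T ≈ 1020 °C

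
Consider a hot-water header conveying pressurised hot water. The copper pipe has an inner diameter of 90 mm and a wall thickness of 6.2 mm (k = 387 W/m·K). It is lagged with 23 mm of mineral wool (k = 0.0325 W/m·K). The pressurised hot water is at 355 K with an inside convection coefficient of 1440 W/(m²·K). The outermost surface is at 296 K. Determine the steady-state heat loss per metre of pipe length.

q′ ≈ 32.4 W/m

Cylindrical conduction, so R = ln(r₂/r₁)/(2πkL) per layer, in series:
R_inner film = 1/(h_i·2πr₁L) = 1/(1440×2π×0.045×1) = 0.002456 K/W
R_copper pipe wall = ln(51.2/45)/(2π×387×1) = 5.308×10^-5 K/W
R_mineral wool = ln(74.2/51.2)/(2π×0.0325×1) = 1.817 K/W
R_total = 1.819 K/W
Q = ΔT/R_total = 59/1.819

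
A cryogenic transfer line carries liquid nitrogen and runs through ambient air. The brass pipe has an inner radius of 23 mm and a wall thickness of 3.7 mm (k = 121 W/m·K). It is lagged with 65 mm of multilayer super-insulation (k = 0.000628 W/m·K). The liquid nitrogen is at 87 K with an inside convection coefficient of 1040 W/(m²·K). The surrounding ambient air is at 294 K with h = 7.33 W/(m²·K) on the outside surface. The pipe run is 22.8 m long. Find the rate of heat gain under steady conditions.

Q ≈ 15.1 W

For a radial system each layer contributes R = ln(r_out/r_in)/(2πkL); films add R = 1/(hA).
R_inner film = 1/(h_i·2πr₁L) = 1/(1040×2π×0.023×22.8) = 2.918×10^-4 K/W
R_brass pipe wall = ln(26.7/23)/(2π×121×22.8) = 8.606×10^-6 K/W
R_multilayer super-insulation = ln(91.7/26.7)/(2π×0.000628×22.8) = 13.71 K/W
R_outer film = 1/(h_o·2πr_oL) = 1/(7.33×2π×0.0917×22.8) = 0.01039 K/W
R_total = 13.73 K/W
Q = ΔT/R_total = 207/13.73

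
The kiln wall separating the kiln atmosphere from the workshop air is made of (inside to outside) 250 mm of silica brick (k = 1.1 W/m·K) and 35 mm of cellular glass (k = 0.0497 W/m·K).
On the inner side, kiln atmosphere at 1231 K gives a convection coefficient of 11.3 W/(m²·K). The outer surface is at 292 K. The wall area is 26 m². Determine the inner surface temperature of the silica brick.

Treating each layer as a thermal resistance in series:
R_inner film = 1/(h_i·A) = 1/(11.3×26) = 0.003404 K/W
R_silica brick = L/(kA) = 0.25/(1.1×26) = 0.008741 K/W
R_cellular glass = L/(kA) = 0.035/(0.0497×26) = 0.02709 K/W
R_total = 0.03923 K/W;  Q = ΔT/R_total = 939/0.03923 = 23940 W
T_interface = T_inner − Q·ΣR(inner→interface) = 1231 − 23900×0.003404

T ≈ 1150 K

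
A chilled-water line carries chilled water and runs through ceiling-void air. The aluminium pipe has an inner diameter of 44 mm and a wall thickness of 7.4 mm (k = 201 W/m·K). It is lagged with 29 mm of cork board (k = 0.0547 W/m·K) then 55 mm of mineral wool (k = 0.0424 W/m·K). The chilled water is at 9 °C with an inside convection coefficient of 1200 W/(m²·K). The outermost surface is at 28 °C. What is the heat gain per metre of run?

q′ ≈ 4.23 W/m

Treating each annulus and film as a series resistance:
R_inner film = 1/(h_i·2πr₁L) = 1/(1200×2π×0.022×1) = 0.006029 K/W
R_aluminium pipe wall = ln(29.4/22)/(2π×201×1) = 2.296×10^-4 K/W
R_cork board = ln(58.4/29.4)/(2π×0.0547×1) = 1.997 K/W
R_mineral wool = ln(113.4/58.4)/(2π×0.0424×1) = 2.491 K/W
R_total = 4.494 K/W
Q = ΔT/R_total = 19/4.494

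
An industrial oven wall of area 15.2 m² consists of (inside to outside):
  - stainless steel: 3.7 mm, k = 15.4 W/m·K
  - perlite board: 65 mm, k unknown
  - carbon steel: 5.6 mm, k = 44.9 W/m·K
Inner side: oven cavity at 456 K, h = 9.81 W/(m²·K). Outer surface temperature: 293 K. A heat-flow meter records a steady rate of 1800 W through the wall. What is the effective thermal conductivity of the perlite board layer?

Using the resistance-network approach (series):
R_inner film = 1/(h_i·A) = 1/(9.81×15.2) = 0.006706 K/W
R_stainless steel = L/(kA) = 0.0037/(15.4×15.2) = 1.581×10^-5 K/W
R_carbon steel = L/(kA) = 0.0056/(44.9×15.2) = 8.205×10^-6 K/W
Sum of known resistances R_other = 0.00673 K/W
Total R = ΔT/Q = 163/1800 = 0.09056 K/W
R_perlite board = R_total − R_other = 0.08383 K/W
k = L/(R·A) = 0.065/(0.08383×15.2)

k ≈ 0.051 W/(m·K)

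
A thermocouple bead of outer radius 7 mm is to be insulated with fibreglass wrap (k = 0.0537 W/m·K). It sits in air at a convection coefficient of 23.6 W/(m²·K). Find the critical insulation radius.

For a sphere r_cr = 2k/h = 2×0.0537/23.6
r_cr = 4.55 mm; since the bare radius (7 mm) is above r_cr, any added insulation will reduce heat loss.

r_cr ≈ 4.55 mm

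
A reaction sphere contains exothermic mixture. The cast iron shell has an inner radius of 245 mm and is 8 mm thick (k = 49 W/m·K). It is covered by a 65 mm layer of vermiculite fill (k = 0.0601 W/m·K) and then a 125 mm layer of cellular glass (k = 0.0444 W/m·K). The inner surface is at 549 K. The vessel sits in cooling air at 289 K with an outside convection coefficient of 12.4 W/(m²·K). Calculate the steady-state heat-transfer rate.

Q ≈ 96.5 W

Each spherical layer contributes R = (1/r_i − 1/r_o)/(4πk):
R_cast iron shell = (1/0.245 − 1/0.253)/(4π×49) = 2.096×10^-4 K/W
R_vermiculite fill = (1/0.253 − 1/0.318)/(4π×0.0601) = 1.07 K/W
R_cellular glass = (1/0.318 − 1/0.443)/(4π×0.0444) = 1.59 K/W
R_outer film = 1/(h·4πr_o²) = 1/(12.4×4π×0.443²) = 0.0327 K/W
R_total = 2.693 K/W
Q = ΔT/R_total = 260/2.693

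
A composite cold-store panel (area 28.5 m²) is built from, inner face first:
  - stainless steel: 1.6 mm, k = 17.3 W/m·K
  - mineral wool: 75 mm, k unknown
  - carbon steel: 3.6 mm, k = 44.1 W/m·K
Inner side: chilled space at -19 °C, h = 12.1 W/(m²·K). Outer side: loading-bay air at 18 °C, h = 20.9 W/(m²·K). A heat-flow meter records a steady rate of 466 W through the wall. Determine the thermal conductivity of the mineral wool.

k ≈ 0.0352 W/(m·K)

Model the wall as resistances in series:
R_inner film = 1/(h_i·A) = 1/(12.1×28.5) = 0.0029 K/W
R_stainless steel = L/(kA) = 0.0016/(17.3×28.5) = 3.245×10^-6 K/W
R_carbon steel = L/(kA) = 0.0036/(44.1×28.5) = 2.864×10^-6 K/W
R_outer film = 1/(h_o·A) = 1/(20.9×28.5) = 0.001679 K/W
Sum of known resistances R_other = 0.004585 K/W
Total R = ΔT/Q = 37/466 = 0.0794 K/W
R_mineral wool = R_total − R_other = 0.07481 K/W
k = L/(R·A) = 0.075/(0.07481×28.5)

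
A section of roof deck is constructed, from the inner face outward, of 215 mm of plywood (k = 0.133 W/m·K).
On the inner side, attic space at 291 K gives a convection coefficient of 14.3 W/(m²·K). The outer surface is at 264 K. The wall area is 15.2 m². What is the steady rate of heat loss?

Model the wall as resistances in series:
R_inner film = 1/(h_i·A) = 1/(14.3×15.2) = 0.004601 K/W
R_plywood = L/(kA) = 0.215/(0.133×15.2) = 0.1064 K/W
R_total = 0.111 K/W
Q = ΔT / R_total = 27 / 0.111

Q ≈ 243 W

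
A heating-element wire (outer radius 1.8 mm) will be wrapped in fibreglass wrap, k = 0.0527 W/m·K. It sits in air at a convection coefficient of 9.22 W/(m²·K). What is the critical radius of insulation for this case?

For a cylinder r_cr = k/h = 0.0527/9.22
r_cr = 5.72 mm; since the bare radius (1.8 mm) is below r_cr, adding a thin layer of insulation will *increase* heat loss.

r_cr ≈ 5.72 mm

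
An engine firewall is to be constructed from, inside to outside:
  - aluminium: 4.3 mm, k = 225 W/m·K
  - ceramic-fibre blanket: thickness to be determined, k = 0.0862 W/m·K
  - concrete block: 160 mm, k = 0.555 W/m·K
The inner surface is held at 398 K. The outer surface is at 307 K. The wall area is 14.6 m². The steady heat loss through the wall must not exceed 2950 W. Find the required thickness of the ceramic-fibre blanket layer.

Using the resistance-network approach (series):
R_aluminium = L/(kA) = 0.0043/(225×14.6) = 1.309×10^-6 K/W
R_concrete block = L/(kA) = 0.16/(0.555×14.6) = 0.01975 K/W
Sum of the known resistances R_other = 0.01975 K/W
Required total resistance R_tot = ΔT/Q_allow = 91/2950 = 0.03085 K/W
R_ceramic-fibre blanket = R_tot − R_other = 0.0111 K/W
L = R·k·A = 0.0111×0.0862×14.6

L ≈ 14 mm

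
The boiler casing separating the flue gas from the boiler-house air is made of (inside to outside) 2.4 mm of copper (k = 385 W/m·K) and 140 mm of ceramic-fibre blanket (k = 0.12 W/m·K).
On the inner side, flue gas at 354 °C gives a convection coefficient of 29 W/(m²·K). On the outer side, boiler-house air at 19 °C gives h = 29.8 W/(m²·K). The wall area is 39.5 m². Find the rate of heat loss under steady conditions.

Series thermal resistances:
R_inner film = 1/(h_i·A) = 1/(29×39.5) = 8.73×10^-4 K/W
R_copper = L/(kA) = 0.0024/(385×39.5) = 1.578×10^-7 K/W
R_ceramic-fibre blanket = L/(kA) = 0.14/(0.12×39.5) = 0.02954 K/W
R_outer film = 1/(h_o·A) = 1/(29.8×39.5) = 8.495×10^-4 K/W
R_total = 0.03126 K/W
Q = ΔT / R_total = 335 / 0.03126

Q ≈ 10700 W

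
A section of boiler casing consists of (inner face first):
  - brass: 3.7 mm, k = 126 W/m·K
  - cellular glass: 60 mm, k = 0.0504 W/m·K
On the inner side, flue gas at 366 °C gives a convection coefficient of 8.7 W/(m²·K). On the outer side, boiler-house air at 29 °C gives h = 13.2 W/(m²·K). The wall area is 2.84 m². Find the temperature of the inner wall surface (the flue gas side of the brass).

T ≈ 338 °C

Thermal resistances in series:
R_inner film = 1/(h_i·A) = 1/(8.7×2.84) = 0.04047 K/W
R_brass = L/(kA) = 0.0037/(126×2.84) = 1.034×10^-5 K/W
R_cellular glass = L/(kA) = 0.06/(0.0504×2.84) = 0.4192 K/W
R_outer film = 1/(h_o·A) = 1/(13.2×2.84) = 0.02668 K/W
R_total = 0.4863 K/W;  Q = ΔT/R_total = 337/0.4863 = 692.9 W
T_interface = T_inner − Q·ΣR(inner→interface) = 366 − 693×0.04047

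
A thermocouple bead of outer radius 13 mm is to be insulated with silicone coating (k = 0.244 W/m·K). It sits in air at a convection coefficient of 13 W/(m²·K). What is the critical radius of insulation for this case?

For a sphere r_cr = 2k/h = 2×0.244/13
r_cr = 37.5 mm; since the bare radius (13 mm) is below r_cr, adding a thin layer of insulation will *increase* heat loss.

r_cr ≈ 37.5 mm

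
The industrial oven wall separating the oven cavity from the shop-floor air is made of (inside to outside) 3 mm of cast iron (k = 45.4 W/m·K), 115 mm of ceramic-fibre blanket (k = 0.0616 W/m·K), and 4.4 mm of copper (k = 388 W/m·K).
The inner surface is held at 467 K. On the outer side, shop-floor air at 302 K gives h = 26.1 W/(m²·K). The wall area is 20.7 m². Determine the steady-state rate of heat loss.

Q ≈ 1790 W

Thermal resistances in series:
R_cast iron = L/(kA) = 0.003/(45.4×20.7) = 3.192×10^-6 K/W
R_ceramic-fibre blanket = L/(kA) = 0.115/(0.0616×20.7) = 0.09019 K/W
R_copper = L/(kA) = 0.0044/(388×20.7) = 5.478×10^-7 K/W
R_outer film = 1/(h_o·A) = 1/(26.1×20.7) = 0.001851 K/W
R_total = 0.09204 K/W
Q = ΔT / R_total = 165 / 0.09204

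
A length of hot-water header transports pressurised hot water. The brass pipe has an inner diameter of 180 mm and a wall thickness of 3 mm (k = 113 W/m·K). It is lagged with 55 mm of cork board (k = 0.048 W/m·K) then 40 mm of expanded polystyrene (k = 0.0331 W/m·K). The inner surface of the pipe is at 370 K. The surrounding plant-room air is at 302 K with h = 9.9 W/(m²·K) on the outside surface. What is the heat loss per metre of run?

q′ ≈ 24.5 W/m

Radial resistances (cylindrical: R_cond = ln(r_o/r_i)/(2πkL), R_conv = 1/(h·2πrL)):
R_brass pipe wall = ln(93/90)/(2π×113×1) = 4.618×10^-5 K/W
R_cork board = ln(148/93)/(2π×0.048×1) = 1.541 K/W
R_expanded polystyrene = ln(188/148)/(2π×0.0331×1) = 1.15 K/W
R_outer film = 1/(h_o·2πr_oL) = 1/(9.9×2π×0.188×1) = 0.08551 K/W
R_total = 2.776 K/W
Q = ΔT/R_total = 68/2.776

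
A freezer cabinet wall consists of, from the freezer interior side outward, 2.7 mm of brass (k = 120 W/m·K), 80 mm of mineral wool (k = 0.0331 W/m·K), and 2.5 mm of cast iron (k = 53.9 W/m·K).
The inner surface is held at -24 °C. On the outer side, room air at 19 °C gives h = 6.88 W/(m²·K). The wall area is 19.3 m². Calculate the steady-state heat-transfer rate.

Treating each layer as a thermal resistance in series:
R_brass = L/(kA) = 0.0027/(120×19.3) = 1.166×10^-6 K/W
R_mineral wool = L/(kA) = 0.08/(0.0331×19.3) = 0.1252 K/W
R_cast iron = L/(kA) = 0.0025/(53.9×19.3) = 2.403×10^-6 K/W
R_outer film = 1/(h_o·A) = 1/(6.88×19.3) = 0.007531 K/W
R_total = 0.1328 K/W
Q = ΔT / R_total = 43 / 0.1328

Q ≈ 324 W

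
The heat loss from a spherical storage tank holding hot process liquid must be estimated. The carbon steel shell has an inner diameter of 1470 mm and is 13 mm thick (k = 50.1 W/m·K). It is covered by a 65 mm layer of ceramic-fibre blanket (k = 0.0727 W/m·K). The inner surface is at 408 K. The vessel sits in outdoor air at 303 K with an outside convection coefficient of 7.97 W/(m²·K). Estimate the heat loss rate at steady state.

Q ≈ 795 W

Each spherical layer contributes R = (1/r_i − 1/r_o)/(4πk):
R_carbon steel shell = (1/0.735 − 1/0.748)/(4π×50.1) = 3.756×10^-5 K/W
R_ceramic-fibre blanket = (1/0.748 − 1/0.813)/(4π×0.0727) = 0.117 K/W
R_outer film = 1/(h·4πr_o²) = 1/(7.97×4π×0.813²) = 0.01511 K/W
R_total = 0.1321 K/W
Q = ΔT/R_total = 105/0.1321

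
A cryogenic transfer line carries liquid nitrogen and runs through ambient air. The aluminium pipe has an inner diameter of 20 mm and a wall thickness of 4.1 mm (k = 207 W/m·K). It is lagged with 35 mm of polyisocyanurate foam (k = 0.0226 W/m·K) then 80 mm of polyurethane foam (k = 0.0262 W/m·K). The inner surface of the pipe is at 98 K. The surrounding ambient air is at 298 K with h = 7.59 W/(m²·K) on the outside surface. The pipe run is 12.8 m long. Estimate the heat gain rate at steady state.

Q ≈ 173 W

For a radial system each layer contributes R = ln(r_out/r_in)/(2πkL); films add R = 1/(hA).
R_aluminium pipe wall = ln(14.1/10)/(2π×207×12.8) = 2.064×10^-5 K/W
R_polyisocyanurate foam = ln(49.1/14.1)/(2π×0.0226×12.8) = 0.6864 K/W
R_polyurethane foam = ln(129.1/49.1)/(2π×0.0262×12.8) = 0.4588 K/W
R_outer film = 1/(h_o·2πr_oL) = 1/(7.59×2π×0.1291×12.8) = 0.01269 K/W
R_total = 1.158 K/W
Q = ΔT/R_total = 200/1.158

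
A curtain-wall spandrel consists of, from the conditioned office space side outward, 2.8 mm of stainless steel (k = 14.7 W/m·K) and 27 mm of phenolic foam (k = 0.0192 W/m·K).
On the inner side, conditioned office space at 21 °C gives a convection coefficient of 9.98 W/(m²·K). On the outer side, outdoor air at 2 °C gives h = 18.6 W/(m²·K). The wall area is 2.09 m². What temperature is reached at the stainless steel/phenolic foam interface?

T ≈ 19.8 °C

Model the wall as resistances in series:
R_inner film = 1/(h_i·A) = 1/(9.98×2.09) = 0.04794 K/W
R_stainless steel = L/(kA) = 0.0028/(14.7×2.09) = 9.114×10^-5 K/W
R_phenolic foam = L/(kA) = 0.027/(0.0192×2.09) = 0.6728 K/W
R_outer film = 1/(h_o·A) = 1/(18.6×2.09) = 0.02572 K/W
R_total = 0.7466 K/W;  Q = ΔT/R_total = 19/0.7466 = 25.45 W
T_interface = T_inner − Q·ΣR(inner→interface) = 21 − 25.4×0.04803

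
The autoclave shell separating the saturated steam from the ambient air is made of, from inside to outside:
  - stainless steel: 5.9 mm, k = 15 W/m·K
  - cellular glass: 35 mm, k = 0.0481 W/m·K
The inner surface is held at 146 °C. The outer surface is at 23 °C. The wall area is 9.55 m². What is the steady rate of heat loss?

Q ≈ 1610 W

Series thermal resistances:
R_stainless steel = L/(kA) = 0.0059/(15×9.55) = 4.119×10^-5 K/W
R_cellular glass = L/(kA) = 0.035/(0.0481×9.55) = 0.07619 K/W
R_total = 0.07623 K/W
Q = ΔT / R_total = 123 / 0.07623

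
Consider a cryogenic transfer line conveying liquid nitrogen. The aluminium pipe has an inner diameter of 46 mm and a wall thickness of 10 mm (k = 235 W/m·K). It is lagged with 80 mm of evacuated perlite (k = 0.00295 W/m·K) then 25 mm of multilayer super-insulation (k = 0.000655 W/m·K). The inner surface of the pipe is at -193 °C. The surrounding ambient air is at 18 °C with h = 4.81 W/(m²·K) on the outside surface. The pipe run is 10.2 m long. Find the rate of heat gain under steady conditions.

Treating each annulus and film as a series resistance:
R_aluminium pipe wall = ln(33/23)/(2π×235×10.2) = 2.397×10^-5 K/W
R_evacuated perlite = ln(113/33)/(2π×0.00295×10.2) = 6.51 K/W
R_multilayer super-insulation = ln(138/113)/(2π×0.000655×10.2) = 4.761 K/W
R_outer film = 1/(h_o·2πr_oL) = 1/(4.81×2π×0.138×10.2) = 0.02351 K/W
R_total = 11.3 K/W
Q = ΔT/R_total = 211/11.3

Q ≈ 18.7 W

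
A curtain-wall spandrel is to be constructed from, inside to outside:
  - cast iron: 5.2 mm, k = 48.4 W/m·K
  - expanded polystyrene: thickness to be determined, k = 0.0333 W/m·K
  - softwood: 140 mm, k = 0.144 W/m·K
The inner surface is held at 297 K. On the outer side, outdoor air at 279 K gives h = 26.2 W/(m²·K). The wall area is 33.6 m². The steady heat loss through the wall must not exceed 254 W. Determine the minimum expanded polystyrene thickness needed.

Treating each layer as a thermal resistance in series:
R_cast iron = L/(kA) = 0.0052/(48.4×33.6) = 3.198×10^-6 K/W
R_softwood = L/(kA) = 0.14/(0.144×33.6) = 0.02894 K/W
R_outer film = 1/(h_o·A) = 1/(26.2×33.6) = 0.001136 K/W
Sum of the known resistances R_other = 0.03007 K/W
Required total resistance R_tot = ΔT/Q_allow = 18/254 = 0.07087 K/W
R_expanded polystyrene = R_tot − R_other = 0.04079 K/W
L = R·k·A = 0.04079×0.0333×33.6

L ≈ 45.6 mm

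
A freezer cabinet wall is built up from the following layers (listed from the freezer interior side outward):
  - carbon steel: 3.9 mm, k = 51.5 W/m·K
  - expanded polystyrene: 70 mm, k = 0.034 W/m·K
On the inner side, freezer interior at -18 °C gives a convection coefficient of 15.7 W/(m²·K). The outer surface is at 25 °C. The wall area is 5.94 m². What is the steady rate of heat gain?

Series thermal resistances:
R_inner film = 1/(h_i·A) = 1/(15.7×5.94) = 0.01072 K/W
R_carbon steel = L/(kA) = 0.0039/(51.5×5.94) = 1.275×10^-5 K/W
R_expanded polystyrene = L/(kA) = 0.07/(0.034×5.94) = 0.3466 K/W
R_total = 0.3573 K/W
Q = ΔT / R_total = 43 / 0.3573

Q ≈ 120 W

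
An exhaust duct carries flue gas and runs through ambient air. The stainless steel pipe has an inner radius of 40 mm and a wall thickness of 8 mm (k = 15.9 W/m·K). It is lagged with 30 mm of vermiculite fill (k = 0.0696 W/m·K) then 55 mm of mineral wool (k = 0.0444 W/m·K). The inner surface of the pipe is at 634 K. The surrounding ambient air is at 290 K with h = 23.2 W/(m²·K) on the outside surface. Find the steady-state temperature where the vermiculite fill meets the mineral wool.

T ≈ 510 K

Treating each annulus and film as a series resistance:
R_stainless steel pipe wall = ln(48/40)/(2π×15.9×1) = 0.001825 K/W
R_vermiculite fill = ln(78/48)/(2π×0.0696×1) = 1.11 K/W
R_mineral wool = ln(133/78)/(2π×0.0444×1) = 1.913 K/W
R_outer film = 1/(h_o·2πr_oL) = 1/(23.2×2π×0.133×1) = 0.05158 K/W
R_total = 3.076 K/W
Q = ΔT/R_total = 344/3.076
Q = 112 W/m
T_interface = T_inner − Q·ΣR(inner→interface) = 634 − 112×1.112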